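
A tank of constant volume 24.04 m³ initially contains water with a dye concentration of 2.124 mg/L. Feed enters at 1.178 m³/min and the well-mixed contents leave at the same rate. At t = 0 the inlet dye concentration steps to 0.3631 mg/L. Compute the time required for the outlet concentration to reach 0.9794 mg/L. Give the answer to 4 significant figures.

21.42 min

Accumulation = in − out for the solute gives V dC/dt = Q(C_in − C), so τ = V/Q = 20.4075 min.
C(t) = C_in + (C₀ − C_in) e^(−t/τ). Set C = 0.9794 and solve for t:
e^(−t/τ) = (C − C_in)/(C₀ − C_in) = (0.9794 − 0.3631)/(2.124 − 0.3631) = 0.349991
t = −τ ln(…) = 20.4075 × 1.04985 = 21.4247 min.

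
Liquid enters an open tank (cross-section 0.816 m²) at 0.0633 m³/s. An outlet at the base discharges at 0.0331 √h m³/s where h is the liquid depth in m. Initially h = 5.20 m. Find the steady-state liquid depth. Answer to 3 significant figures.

Level balance: A dh/dt = 0.0633 − 0.0331 √h. Setting dh/dt = 0:
Q_in = 0.0331 √h_ss ⇒ √h_ss = 0.0633/0.0331 = 1.9124.
h_ss = 1.9124² = 3.6572 m. (Since h₀ = 5.20 m > h_ss, the level will fall toward this value.)

3.66 m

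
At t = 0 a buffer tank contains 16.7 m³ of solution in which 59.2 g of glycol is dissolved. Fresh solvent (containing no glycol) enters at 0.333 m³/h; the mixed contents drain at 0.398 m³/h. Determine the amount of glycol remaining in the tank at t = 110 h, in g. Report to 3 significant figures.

Total volume: dV/dt = Q_in − Q_out = -0.065000 m³/h, so V(t) = 16.7 − 0.065000 t and V(110) = 9.5500 m³.
Species balance (pure solvent in): dm/dt = −Q_out · m/V(t).
Separate: dm/m = −Q_out dt/V(t) ⇒ ln(m/m₀) = −(Q_out/(Q_in−Q_out)) ln(V/V₀).
m = m₀ (V₀/V)^(Q_out/(Q_in−Q_out)) = 59.2 × (16.7/9.5500)^(-6.1231) = 1.9327 g.

1.93 g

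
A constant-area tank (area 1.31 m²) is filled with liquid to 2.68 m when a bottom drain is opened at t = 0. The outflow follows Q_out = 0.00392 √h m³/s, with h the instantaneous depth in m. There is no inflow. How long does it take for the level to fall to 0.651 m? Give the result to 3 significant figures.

A dh/dt = −Q_out = −0.00392 √h.
∫ h^(−1/2) dh = −(0.00392/A) ∫ dt, giving 2√h = 2√h₀ − (0.00392/A) t.
t = 2A(√h₀ − √h)/0.00392 = 2·1.31·(√2.68 − √0.651)/0.00392
  = 2.6200 × (1.6371 − 0.80685) / 0.00392 = 554.90 s.

555 s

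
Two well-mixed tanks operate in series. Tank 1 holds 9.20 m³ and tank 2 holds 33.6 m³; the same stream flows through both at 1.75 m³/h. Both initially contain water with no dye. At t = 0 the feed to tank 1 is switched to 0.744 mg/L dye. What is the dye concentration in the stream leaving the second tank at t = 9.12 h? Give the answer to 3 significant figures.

0.156 mg/L

Species balance on tank i: dCᵢ/dt = (Cᵢ₋₁ − Cᵢ)/τᵢ with τᵢ = Vᵢ/Q.
τ₁ = 9.20/1.75 = 5.2571 h; τ₂ = 33.6/1.75 = 19.200 h.
Solving the cascade with C₁(0)=C₂(0)=0 gives C₂(t) = C_in[1 − (τ₁ e^(−t/τ₁) − τ₂ e^(−t/τ₂))/(τ₁ − τ₂)].
At t = 9.12: e^(−t/τ₁) = 0.17644, e^(−t/τ₂) = 0.62189.
C₂ = 0.744·[1 − (5.2571·0.17644 − 19.200·0.62189)/(-13.943)] = 0.744·0.21016 = 0.15636 mg/L.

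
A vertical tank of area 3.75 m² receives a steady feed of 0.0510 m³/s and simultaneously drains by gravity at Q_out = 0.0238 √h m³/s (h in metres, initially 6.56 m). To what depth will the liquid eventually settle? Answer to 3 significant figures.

4.59 m

Level balance: A dh/dt = 0.0510 − 0.0238 √h. Setting dh/dt = 0:
Q_in = 0.0238 √h_ss ⇒ √h_ss = 0.0510/0.0238 = 2.1429.
h_ss = 2.1429² = 4.5918 m. (Since h₀ = 6.56 m > h_ss, the level will fall toward this value.)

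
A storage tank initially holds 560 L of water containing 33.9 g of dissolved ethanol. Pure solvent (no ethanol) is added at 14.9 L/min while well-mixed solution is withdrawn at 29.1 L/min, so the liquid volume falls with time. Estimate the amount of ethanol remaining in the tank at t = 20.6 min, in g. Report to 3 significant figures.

7.46 g

Total volume: dV/dt = Q_in − Q_out = -14.200 L/min, so V(t) = 560 − 14.200 t and V(20.6) = 267.48 L.
Solute balance: dm/dt = 0 − Q_out C = −Q_out m/V(t).
dm/m = −Q_out dt/(V₀ − 14.200 t); integrating gives ln(m/m₀) = −(Q_out/(Q_in−Q_out)) ln(V/V₀).
m = m₀ (V₀/V)^(Q_out/(Q_in−Q_out)) = 33.9 × (560/267.48)^(-2.0493) = 7.4574 g.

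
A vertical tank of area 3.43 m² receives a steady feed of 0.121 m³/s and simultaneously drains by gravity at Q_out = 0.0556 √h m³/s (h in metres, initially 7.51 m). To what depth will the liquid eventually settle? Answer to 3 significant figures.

A dh/dt = Q_in − 0.0556 √h. Steady state requires inflow = outflow:
Q_in = 0.0556 √h_ss ⇒ √h_ss = 0.121/0.0556 = 2.1763.
h_ss = 2.1763² = 4.7361 m. (Since h₀ = 7.51 m > h_ss, the level will fall toward this value.)

4.74 m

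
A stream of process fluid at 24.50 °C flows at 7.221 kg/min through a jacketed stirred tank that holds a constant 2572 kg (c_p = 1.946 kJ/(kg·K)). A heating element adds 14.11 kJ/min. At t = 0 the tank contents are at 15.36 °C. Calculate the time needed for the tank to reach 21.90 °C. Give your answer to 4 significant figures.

Heat balance on the well-mixed liquid: M c_p dT/dt = ṁ c_p (T_in − T) + 14.11.
τ = M/ṁ = 356.183 min; T_ss = T_in + Q̇/(ṁ c_p) = 25.5041 °C.
T(t) = T_ss + (T₀ − T_ss) e^(−t/τ). Set T = 21.90:
e^(−t/τ) = (21.90 − 25.5041)/(15.36 − 25.5041) = 0.355292
t = −356.183 · ln(0.355292) = 368.584 min.

368.6 min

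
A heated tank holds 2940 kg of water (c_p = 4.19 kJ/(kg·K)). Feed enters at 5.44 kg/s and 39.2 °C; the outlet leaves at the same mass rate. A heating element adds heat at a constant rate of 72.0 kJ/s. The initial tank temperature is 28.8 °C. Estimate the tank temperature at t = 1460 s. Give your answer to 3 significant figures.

M c_p dT/dt = ṁ c_p (T_in − T) + Q̇.
τ = M/ṁ = 540.44 s; T_ss = T_in + Q̇/(ṁ c_p) = 39.2 + 72.0/(5.44·4.19) = 42.359 °C.
T approaches T_ss exponentially: T(t) = T_ss + (T₀ − T_ss) e^(−t/τ).
T(1460) = 42.359 + (-13.559)·e^(−1460/540.44) = 42.359 + (-13.559)·0.067105 = 41.449 °C.

41.4 °C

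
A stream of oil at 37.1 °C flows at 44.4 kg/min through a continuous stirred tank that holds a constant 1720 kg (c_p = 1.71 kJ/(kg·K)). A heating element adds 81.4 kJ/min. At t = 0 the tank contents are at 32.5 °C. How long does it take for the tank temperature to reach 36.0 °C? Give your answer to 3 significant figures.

37.2 min

M c_p dT/dt = ṁ c_p (T_in − T) + Q̇.
τ = M/ṁ = 38.739 min; T_ss = T_in + Q̇/(ṁ c_p) = 38.172 °C.
T(t) = T_ss + (T₀ − T_ss) e^(−t/τ). Set T = 36.0:
e^(−t/τ) = (36.0 − 38.172)/(32.5 − 38.172) = 0.38295
t = −38.739 · ln(0.38295) = 37.184 min.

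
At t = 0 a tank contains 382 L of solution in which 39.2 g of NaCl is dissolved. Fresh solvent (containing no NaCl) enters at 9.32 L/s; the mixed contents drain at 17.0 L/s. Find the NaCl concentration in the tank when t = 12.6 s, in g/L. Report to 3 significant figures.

0.0720 g/L

Total volume: dV/dt = Q_in − Q_out = -7.6800 L/s, so V(t) = 382 − 7.6800 t and V(12.6) = 285.23 L.
Solute balance: dm/dt = 0 − Q_out C = −Q_out m/V(t).
dm/m = −Q_out dt/(V₀ − 7.6800 t); integrating gives ln(m/m₀) = −(Q_out/(Q_in−Q_out)) ln(V/V₀).
m = m₀ (V₀/V)^(Q_out/(Q_in−Q_out)) = 39.2 × (382/285.23)^(-2.2135) = 20.534 g.
C = m/V = 20.534/285.23 = 0.071989 g/L.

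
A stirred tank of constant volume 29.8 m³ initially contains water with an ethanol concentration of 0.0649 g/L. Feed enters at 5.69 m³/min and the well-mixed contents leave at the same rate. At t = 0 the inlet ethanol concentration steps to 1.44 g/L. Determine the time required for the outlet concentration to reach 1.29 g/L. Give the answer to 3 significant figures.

Species balance: V dC/dt = Q(C_in − C) ⇒ τ = V/Q = 5.2373 min.
C(t) = C_in + (C₀ − C_in) e^(−t/τ). Set C = 1.29 and solve for t:
e^(−t/τ) = (C − C_in)/(C₀ − C_in) = (1.29 − 1.44)/(0.0649 − 1.44) = 0.10908
t = −τ ln(…) = 5.2373 × 2.2156 = 11.604 min.

11.6 min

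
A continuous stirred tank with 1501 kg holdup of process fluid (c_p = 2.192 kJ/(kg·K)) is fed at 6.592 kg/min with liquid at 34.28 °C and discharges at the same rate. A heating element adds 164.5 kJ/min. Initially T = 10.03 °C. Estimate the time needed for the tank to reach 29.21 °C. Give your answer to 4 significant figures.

175.9 min

M c_p dT/dt = ṁ c_p (T_in − T) + Q̇.
τ = M/ṁ = 227.700 min; T_ss = T_in + Q̇/(ṁ c_p) = 45.6643 °C.
T(t) = T_ss + (T₀ − T_ss) e^(−t/τ). Set T = 29.21:
e^(−t/τ) = (29.21 − 45.6643)/(10.03 − 45.6643) = 0.461755
t = −227.700 · ln(0.461755) = 175.949 min.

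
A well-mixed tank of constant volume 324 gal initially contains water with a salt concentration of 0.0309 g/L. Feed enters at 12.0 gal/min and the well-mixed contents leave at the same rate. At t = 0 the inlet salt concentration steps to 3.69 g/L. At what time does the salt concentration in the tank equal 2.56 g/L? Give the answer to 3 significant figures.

Species balance: V dC/dt = Q(C_in − C) ⇒ τ = V/Q = 27.000 min.
C(t) = C_in + (C₀ − C_in) e^(−t/τ). Set C = 2.56 and solve for t:
e^(−t/τ) = (C − C_in)/(C₀ − C_in) = (2.56 − 3.69)/(0.0309 − 3.69) = 0.30882
t = −τ ln(…) = 27.000 × 1.1750 = 31.725 min.

31.7 min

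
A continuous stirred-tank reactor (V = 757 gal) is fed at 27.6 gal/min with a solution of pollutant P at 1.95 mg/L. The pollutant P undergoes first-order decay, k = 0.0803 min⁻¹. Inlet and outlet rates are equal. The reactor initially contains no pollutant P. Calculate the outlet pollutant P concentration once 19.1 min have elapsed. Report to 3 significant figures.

Species balance: V dC/dt = Q C_in − Q C − k V C.
dC/dt = (Q/V) C_in − (Q/V + k) C; effective rate a = Q/V + k = 0.036460 + 0.0803 = 0.11676 min⁻¹.
C_ss = Q C_in/(Q + kV) = 0.60891 mg/L; C(t) = C_ss + (C₀ − C_ss) e^(−a t).
C(19.1) = 0.60891 + (-0.60891)·e^(−0.11676·19.1) = 0.60891 + (-0.60891)·0.10752 = 0.54344 mg/L.

0.543 mg/L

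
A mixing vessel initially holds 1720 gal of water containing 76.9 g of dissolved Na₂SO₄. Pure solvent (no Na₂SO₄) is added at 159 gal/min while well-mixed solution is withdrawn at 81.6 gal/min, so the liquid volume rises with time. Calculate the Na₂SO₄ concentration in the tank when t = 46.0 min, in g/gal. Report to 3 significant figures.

0.00446 g/gal

Let m(t) be the amount of Na₂SO₄. Volume: V(t) = V₀ + (Q_in − Q_out) t = 1720 + 77.400 t; V(46.0) = 5280.4 gal.
No Na₂SO₄ enters, so dm/dt = −Q_out · (m/V).
dm/m = −Q_out dt/(V₀ + 77.400 t); integrating gives ln(m/m₀) = −(Q_out/(Q_in−Q_out)) ln(V/V₀).
m = m₀ (V₀/V)^(Q_out/(Q_in−Q_out)) = 76.9 × (1720/5280.4)^(1.0543) = 23.570 g.
C = m/V = 23.570/5280.4 = 0.0044636 g/gal.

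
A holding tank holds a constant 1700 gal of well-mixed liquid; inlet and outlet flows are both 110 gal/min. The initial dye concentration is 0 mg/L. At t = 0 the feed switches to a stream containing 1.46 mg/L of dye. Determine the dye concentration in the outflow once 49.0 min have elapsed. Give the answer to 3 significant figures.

Transient balance on the dissolved component: V dC/dt = Q(C_in − C).
So dC/dt = (C_in − C)/τ with τ = V/Q = 1700/110 = 15.455 min.
Integrating: C(t) = C_in + (C₀ − C_in) e^(−t/τ).
C(49.0) = 1.46 + (0 − 1.46)·e^(−49.0/15.455) = 1.46 + (-1.4600)·0.041979 = 1.3987 mg/L.

1.40 mg/L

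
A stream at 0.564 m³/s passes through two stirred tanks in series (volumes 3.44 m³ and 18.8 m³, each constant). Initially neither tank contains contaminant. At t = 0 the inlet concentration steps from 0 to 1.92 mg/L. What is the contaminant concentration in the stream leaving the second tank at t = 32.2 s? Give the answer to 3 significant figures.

Each tank obeys Vᵢ dCᵢ/dt = Q(Cᵢ₋₁ − Cᵢ), so τᵢ = Vᵢ/Q.
τ₁ = 3.44/0.564 = 6.0993 s; τ₂ = 18.8/0.564 = 33.333 s.
Solving the cascade with C₁(0)=C₂(0)=0 gives C₂(t) = C_in[1 − (τ₁ e^(−t/τ₁) − τ₂ e^(−t/τ₂))/(τ₁ − τ₂)].
At t = 32.2: e^(−t/τ₁) = 0.0050960, e^(−t/τ₂) = 0.38060.
C₂ = 1.92·[1 − (6.0993·0.0050960 − 33.333·0.38060)/(-27.234)] = 1.92·0.53530 = 1.0278 mg/L.

1.03 mg/L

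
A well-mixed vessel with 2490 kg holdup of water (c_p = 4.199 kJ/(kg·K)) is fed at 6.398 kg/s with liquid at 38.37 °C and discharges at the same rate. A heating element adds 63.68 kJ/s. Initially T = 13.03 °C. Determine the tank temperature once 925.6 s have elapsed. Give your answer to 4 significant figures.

38.17 °C

M c_p dT/dt = ṁ c_p (T_in − T) + Q̇.
τ = M/ṁ = 389.184 s; T_ss = T_in + Q̇/(ṁ c_p) = 38.37 + 63.68/(6.398·4.199) = 40.7404 °C.
T approaches T_ss exponentially: T(t) = T_ss + (T₀ − T_ss) e^(−t/τ).
T(925.6) = 40.7404 + (-27.7104)·e^(−925.6/389.184) = 40.7404 + (-27.7104)·0.0927072 = 38.1714 °C.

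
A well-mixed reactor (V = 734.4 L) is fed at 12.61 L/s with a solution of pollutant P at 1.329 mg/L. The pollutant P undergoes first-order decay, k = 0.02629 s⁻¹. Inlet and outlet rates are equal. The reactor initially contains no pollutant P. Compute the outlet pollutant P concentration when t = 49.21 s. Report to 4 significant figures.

0.4632 mg/L

V dC/dt = Q(C_in − C) − k V C.
This is linear with rate a = Q/V + k = 0.0434605 s⁻¹.
C_ss = Q C_in/(Q + kV) = 0.525065 mg/L; C(t) = C_ss + (C₀ − C_ss) e^(−a t).
C(49.21) = 0.525065 + (-0.525065)·e^(−0.0434605·49.21) = 0.525065 + (-0.525065)·0.117809 = 0.463207 mg/L.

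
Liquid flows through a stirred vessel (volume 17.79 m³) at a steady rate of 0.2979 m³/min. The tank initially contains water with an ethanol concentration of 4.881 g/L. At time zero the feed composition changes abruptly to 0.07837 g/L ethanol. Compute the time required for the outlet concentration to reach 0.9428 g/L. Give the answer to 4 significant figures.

102.4 min

Unsteady species balance (constant V, well mixed): V dC/dt = Q(C_in − C), so τ = V/Q = 59.7180 min.
C(t) = C_in + (C₀ − C_in) e^(−t/τ). Set C = 0.9428 and solve for t:
e^(−t/τ) = (C − C_in)/(C₀ − C_in) = (0.9428 − 0.07837)/(4.881 − 0.07837) = 0.179991
t = −τ ln(…) = 59.7180 × 1.71485 = 102.407 min.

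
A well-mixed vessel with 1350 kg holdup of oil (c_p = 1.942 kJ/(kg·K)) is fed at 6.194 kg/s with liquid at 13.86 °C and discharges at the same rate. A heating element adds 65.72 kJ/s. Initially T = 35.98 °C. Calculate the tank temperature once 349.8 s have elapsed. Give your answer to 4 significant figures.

22.67 °C

M c_p dT/dt = ṁ c_p (T_in − T) + Q̇.
τ = M/ṁ = 217.953 s; T_ss = T_in + Q̇/(ṁ c_p) = 13.86 + 65.72/(6.194·1.942) = 19.3236 °C.
T approaches T_ss exponentially: T(t) = T_ss + (T₀ − T_ss) e^(−t/τ).
T(349.8) = 19.3236 + (16.6564)·e^(−349.8/217.953) = 19.3236 + (16.6564)·0.200903 = 22.6699 °C.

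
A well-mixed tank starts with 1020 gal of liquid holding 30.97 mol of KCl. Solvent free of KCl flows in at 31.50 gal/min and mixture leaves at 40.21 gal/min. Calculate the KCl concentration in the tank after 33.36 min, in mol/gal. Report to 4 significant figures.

0.009031 mol/gal

Let m(t) be the amount of KCl. Volume: V(t) = V₀ + (Q_in − Q_out) t = 1020 − 8.71000 t; V(33.36) = 729.434 gal.
No KCl enters, so dm/dt = −Q_out · (m/V).
dm/m = −Q_out dt/(V₀ − 8.71000 t); integrating gives ln(m/m₀) = −(Q_out/(Q_in−Q_out)) ln(V/V₀).
m = m₀ (V₀/V)^(Q_out/(Q_in−Q_out)) = 30.97 × (1020/729.434)^(-4.61653) = 6.58733 mol.
C = m/V = 6.58733/729.434 = 0.00903074 mol/gal.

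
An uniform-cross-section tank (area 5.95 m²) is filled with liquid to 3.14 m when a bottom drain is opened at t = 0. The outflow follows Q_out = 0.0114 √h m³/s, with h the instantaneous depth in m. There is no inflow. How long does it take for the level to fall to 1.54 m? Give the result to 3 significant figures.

Volume balance on the tank: A dh/dt = −0.0114 √h.
Separate and integrate: 2(√h − √h₀) = −(0.0114/A) t.
t = 2A(√h₀ − √h)/0.0114 = 2·5.95·(√3.14 − √1.54)/0.0114
  = 11.900 × (1.7720 − 1.2410) / 0.0114 = 554.33 s.

554 s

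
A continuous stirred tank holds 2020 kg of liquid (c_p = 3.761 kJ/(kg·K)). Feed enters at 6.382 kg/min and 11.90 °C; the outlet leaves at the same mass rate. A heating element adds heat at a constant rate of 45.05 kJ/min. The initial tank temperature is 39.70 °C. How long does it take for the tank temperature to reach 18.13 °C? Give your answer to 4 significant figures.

564.7 min

Heat balance on the well-mixed liquid: M c_p dT/dt = ṁ c_p (T_in − T) + 45.05.
τ = M/ṁ = 316.515 min; T_ss = T_in + Q̇/(ṁ c_p) = 13.7769 °C.
T(t) = T_ss + (T₀ − T_ss) e^(−t/τ). Set T = 18.13:
e^(−t/τ) = (18.13 − 13.7769)/(39.70 − 13.7769) = 0.167924
t = −316.515 · ln(0.167924) = 564.739 min.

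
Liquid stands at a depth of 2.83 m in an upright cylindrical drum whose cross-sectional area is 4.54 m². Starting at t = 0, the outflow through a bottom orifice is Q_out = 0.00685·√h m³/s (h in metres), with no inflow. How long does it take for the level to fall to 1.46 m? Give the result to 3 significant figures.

628 s

With no inflow, A dh/dt = −0.00685 √h.
This is separable: 2 d(√h)/dt = −0.00685/A, so √h = √h₀ − (0.00685/(2A)) t.
t = 2A(√h₀ − √h)/0.00685 = 2·4.54·(√2.83 − √1.46)/0.00685
  = 9.0800 × (1.6823 − 1.2083) / 0.00685 = 628.25 s.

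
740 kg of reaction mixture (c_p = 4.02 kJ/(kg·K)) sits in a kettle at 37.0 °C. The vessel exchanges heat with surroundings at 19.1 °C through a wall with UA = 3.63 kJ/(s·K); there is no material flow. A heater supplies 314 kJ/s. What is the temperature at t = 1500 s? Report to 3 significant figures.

Heat balance on the well-mixed liquid: M c_p dT/dt = −UA(T − T_amb) + Q̇.
dT/dt = (T_ss − T)/τ with T_ss = T_amb + Q̇/UA = 19.1 + 314/3.63 = 105.60 °C, τ = M c_p/UA = 740·4.02/3.63 = 819.50 s.
Integrating: T(t) = T_ss + (T₀ − T_ss) e^(−t/τ).
T(1500) = 105.60 + (-68.601)·0.16035 = 94.601 °C.

94.6 °C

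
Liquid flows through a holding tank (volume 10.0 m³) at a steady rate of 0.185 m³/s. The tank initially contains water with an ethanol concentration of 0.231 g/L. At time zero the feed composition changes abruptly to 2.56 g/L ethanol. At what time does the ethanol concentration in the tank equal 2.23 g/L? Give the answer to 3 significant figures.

106 s

Transient balance on the dissolved component: V dC/dt = Q(C_in − C), so τ = V/Q = 54.054 s.
C(t) = C_in + (C₀ − C_in) e^(−t/τ). Set C = 2.23 and solve for t:
e^(−t/τ) = (C − C_in)/(C₀ − C_in) = (2.23 − 2.56)/(0.231 − 2.56) = 0.14169
t = −τ ln(…) = 54.054 × 1.9541 = 105.63 s.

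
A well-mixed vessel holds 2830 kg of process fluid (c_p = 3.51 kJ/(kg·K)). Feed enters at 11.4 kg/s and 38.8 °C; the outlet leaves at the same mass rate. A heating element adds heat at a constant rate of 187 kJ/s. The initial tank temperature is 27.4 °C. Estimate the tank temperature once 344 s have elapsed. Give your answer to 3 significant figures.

39.5 °C

M c_p dT/dt = ṁ c_p (T_in − T) + Q̇.
τ = M/ṁ = 248.25 s; T_ss = T_in + Q̇/(ṁ c_p) = 38.8 + 187/(11.4·3.51) = 43.473 °C.
Integrating: T(t) = T_ss + (T₀ − T_ss) e^(−t/τ).
T(344) = 43.473 + (-16.073)·e^(−344/248.25) = 43.473 + (-16.073)·0.25014 = 39.453 °C.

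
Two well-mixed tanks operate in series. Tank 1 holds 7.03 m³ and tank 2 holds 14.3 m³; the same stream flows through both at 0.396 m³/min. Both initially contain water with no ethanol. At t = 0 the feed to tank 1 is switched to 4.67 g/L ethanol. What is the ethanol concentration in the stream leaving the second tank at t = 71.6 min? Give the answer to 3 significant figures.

3.49 g/L

Time constants: τᵢ = Vᵢ/Q for each well-mixed tank.
τ₁ = 7.03/0.396 = 17.753 min; τ₂ = 14.3/0.396 = 36.111 min.
Tank 1: C₁ = C_in(1 − e^(−t/τ₁)). Tank 2 (τ₁ ≠ τ₂): C₂ = C_in[1 − (τ₁ e^(−t/τ₁) − τ₂ e^(−t/τ₂))/(τ₁ − τ₂)].
At t = 71.6: e^(−t/τ₁) = 0.017717, e^(−t/τ₂) = 0.13769.
C₂ = 4.67·[1 − (17.753·0.017717 − 36.111·0.13769)/(-18.359)] = 4.67·0.74630 = 3.4852 g/L.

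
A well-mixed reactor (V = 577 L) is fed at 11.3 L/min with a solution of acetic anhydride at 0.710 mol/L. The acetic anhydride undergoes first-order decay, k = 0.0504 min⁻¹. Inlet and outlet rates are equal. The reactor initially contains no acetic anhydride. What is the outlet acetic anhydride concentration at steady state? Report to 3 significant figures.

Species balance: V dC/dt = Q C_in − Q C − k V C.
At steady state: 0 = Q C_in − (Q + kV) C_ss, so C_ss = Q C_in/(Q + kV).
C_ss = 11.3·0.710/(11.3 + 0.0504·577) = 8.0230/40.381 = 0.19868 mol/L.

0.199 mol/L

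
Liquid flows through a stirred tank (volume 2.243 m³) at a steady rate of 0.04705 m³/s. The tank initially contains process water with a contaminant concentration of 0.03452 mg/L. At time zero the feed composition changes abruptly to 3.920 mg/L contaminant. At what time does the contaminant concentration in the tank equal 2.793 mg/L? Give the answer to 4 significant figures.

Transient balance on the dissolved component: V dC/dt = Q(C_in − C), so τ = V/Q = 47.6727 s.
C(t) = C_in + (C₀ − C_in) e^(−t/τ). Set C = 2.793 and solve for t:
e^(−t/τ) = (C − C_in)/(C₀ − C_in) = (2.793 − 3.920)/(0.03452 − 3.920) = 0.290054
t = −τ ln(…) = 47.6727 × 1.23769 = 59.0039 s.

59.00 s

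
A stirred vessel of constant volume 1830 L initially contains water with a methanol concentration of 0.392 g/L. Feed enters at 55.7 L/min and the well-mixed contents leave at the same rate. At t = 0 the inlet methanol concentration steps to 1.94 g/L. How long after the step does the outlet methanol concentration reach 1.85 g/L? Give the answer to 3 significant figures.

93.5 min

Species balance: V dC/dt = Q(C_in − C) ⇒ τ = V/Q = 32.855 min.
C(t) = C_in + (C₀ − C_in) e^(−t/τ). Set C = 1.85 and solve for t:
e^(−t/τ) = (C − C_in)/(C₀ − C_in) = (1.85 − 1.94)/(0.392 − 1.94) = 0.058140
t = −τ ln(…) = 32.855 × 2.8449 = 93.468 min.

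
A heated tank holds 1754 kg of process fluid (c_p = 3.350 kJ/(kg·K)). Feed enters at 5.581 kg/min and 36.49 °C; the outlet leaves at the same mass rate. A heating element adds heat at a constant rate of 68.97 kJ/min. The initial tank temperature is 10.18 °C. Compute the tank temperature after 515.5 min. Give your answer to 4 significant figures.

First-law balance (no shaft work): M c_p dT/dt = ṁ c_p (T_in − T) + 68.97.
τ = M/ṁ = 314.281 min; T_ss = T_in + Q̇/(ṁ c_p) = 36.49 + 68.97/(5.581·3.350) = 40.1790 °C.
Solution: T(t) = T_ss + (T₀ − T_ss) e^(−t/τ).
T(515.5) = 40.1790 + (-29.9990)·e^(−515.5/314.281) = 40.1790 + (-29.9990)·0.193931 = 34.3612 °C.

34.36 °C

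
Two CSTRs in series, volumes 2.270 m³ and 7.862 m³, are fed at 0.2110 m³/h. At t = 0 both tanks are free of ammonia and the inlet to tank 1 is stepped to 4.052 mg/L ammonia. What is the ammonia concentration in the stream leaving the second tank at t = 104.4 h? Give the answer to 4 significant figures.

3.706 mg/L

Each tank obeys Vᵢ dCᵢ/dt = Q(Cᵢ₋₁ − Cᵢ), so τᵢ = Vᵢ/Q.
τ₁ = 2.270/0.2110 = 10.7583 h; τ₂ = 7.862/0.2110 = 37.2607 h.
Tank 1: C₁ = C_in(1 − e^(−t/τ₁)). Tank 2 (τ₁ ≠ τ₂): C₂ = C_in[1 − (τ₁ e^(−t/τ₁) − τ₂ e^(−t/τ₂))/(τ₁ − τ₂)].
At t = 104.4: e^(−t/τ₁) = 6.10302e-05, e^(−t/τ₂) = 0.0606957.
C₂ = 4.052·[1 − (10.7583·6.10302e-05 − 37.2607·0.0606957)/(-26.5024)] = 4.052·0.914690 = 3.70633 mg/L.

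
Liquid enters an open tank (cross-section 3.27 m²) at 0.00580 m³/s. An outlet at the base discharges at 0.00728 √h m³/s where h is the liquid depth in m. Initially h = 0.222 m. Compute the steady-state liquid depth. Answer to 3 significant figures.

Level balance: A dh/dt = 0.00580 − 0.00728 √h. Setting dh/dt = 0:
Q_in = 0.00728 √h_ss ⇒ √h_ss = 0.00580/0.00728 = 0.79670.
h_ss = 0.79670² = 0.63474 m. (Since h₀ = 0.222 m < h_ss, the level will rise toward this value.)

0.635 m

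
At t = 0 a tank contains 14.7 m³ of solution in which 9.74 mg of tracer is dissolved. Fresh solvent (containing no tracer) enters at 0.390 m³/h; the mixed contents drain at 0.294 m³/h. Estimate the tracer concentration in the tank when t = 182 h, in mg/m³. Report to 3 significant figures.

Let m(t) be the amount of tracer. Volume: V(t) = V₀ + (Q_in − Q_out) t = 14.7 + 0.096000 t; V(182) = 32.172 m³.
No tracer enters, so dm/dt = −Q_out · (m/V).
Separate: dm/m = −Q_out dt/V(t) ⇒ ln(m/m₀) = −(Q_out/(Q_in−Q_out)) ln(V/V₀).
m = m₀ (V₀/V)^(Q_out/(Q_in−Q_out)) = 9.74 × (14.7/32.172)^(3.0625) = 0.88474 mg.
C = m/V = 0.88474/32.172 = 0.027500 mg/m³.

0.0275 mg/m³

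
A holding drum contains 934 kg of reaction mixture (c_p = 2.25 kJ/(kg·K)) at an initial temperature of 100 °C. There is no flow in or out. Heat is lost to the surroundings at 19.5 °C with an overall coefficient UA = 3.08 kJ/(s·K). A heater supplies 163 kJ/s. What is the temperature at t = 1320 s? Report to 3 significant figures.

76.4 °C

Lumped-capacitance energy balance: M c_p dT/dt = UA(T_amb − T) + Q̇.
dT/dt = (T_ss − T)/τ with T_ss = T_amb + Q̇/UA = 19.5 + 163/3.08 = 72.422 °C, τ = M c_p/UA = 934·2.25/3.08 = 682.31 s.
T approaches T_ss exponentially: T(t) = T_ss + (T₀ − T_ss) e^(−t/τ).
T(1320) = 72.422 + (27.578)·0.14448 = 76.407 °C.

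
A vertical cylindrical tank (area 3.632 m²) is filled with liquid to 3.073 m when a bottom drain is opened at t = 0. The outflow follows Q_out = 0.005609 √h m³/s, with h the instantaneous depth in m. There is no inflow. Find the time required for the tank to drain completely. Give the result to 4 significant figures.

Volume balance on the tank: A dh/dt = −0.005609 √h.
Separate and integrate: 2(√h − √h₀) = −(0.005609/A) t.
Tank is empty when √h = 0: t_empty = 2A√h₀/0.005609.
t_empty = 2·3.632·√3.073/0.005609 = 7.26400·1.75300/0.005609 = 2270.24 s.

2270 s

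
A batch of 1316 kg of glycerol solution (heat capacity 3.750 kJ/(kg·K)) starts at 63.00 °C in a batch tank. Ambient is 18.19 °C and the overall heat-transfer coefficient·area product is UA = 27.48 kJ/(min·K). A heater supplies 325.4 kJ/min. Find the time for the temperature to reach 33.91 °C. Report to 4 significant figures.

384.3 min

First-law balance (no shaft work): M c_p dT/dt = −UA(T − T_amb) + Q̇.
τ = M c_p/UA = 179.585 min; T_ss = T_amb + Q̇/UA = 18.19 + 325.4/27.48 = 30.0313 °C.
T(t) = T_ss + (T₀ − T_ss)e^(−t/τ); set T = 33.91:
t = −τ ln[(T − T_ss)/(T₀ − T_ss)] = −179.585 · ln(0.117647) = 384.324 min.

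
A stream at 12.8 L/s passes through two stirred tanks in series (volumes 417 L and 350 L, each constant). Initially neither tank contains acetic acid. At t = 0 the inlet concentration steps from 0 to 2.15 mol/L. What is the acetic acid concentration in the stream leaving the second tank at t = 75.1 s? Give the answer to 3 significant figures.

1.54 mol/L

Each tank obeys Vᵢ dCᵢ/dt = Q(Cᵢ₋₁ − Cᵢ), so τᵢ = Vᵢ/Q.
τ₁ = 417/12.8 = 32.578 s; τ₂ = 350/12.8 = 27.344 s.
Solving the cascade with C₁(0)=C₂(0)=0 gives C₂(t) = C_in[1 − (τ₁ e^(−t/τ₁) − τ₂ e^(−t/τ₂))/(τ₁ − τ₂)].
At t = 75.1: e^(−t/τ₁) = 0.099736, e^(−t/τ₂) = 0.064151.
C₂ = 2.15·[1 − (32.578·0.099736 − 27.344·0.064151)/(5.2344)] = 2.15·0.71437 = 1.5359 mol/L.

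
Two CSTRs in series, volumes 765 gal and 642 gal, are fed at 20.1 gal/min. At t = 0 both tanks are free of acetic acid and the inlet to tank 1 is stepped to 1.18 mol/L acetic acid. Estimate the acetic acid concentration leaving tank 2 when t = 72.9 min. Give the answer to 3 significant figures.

Time constants: τᵢ = Vᵢ/Q for each well-mixed tank.
τ₁ = 765/20.1 = 38.060 min; τ₂ = 642/20.1 = 31.940 min.
Solving the cascade with C₁(0)=C₂(0)=0 gives C₂(t) = C_in[1 − (τ₁ e^(−t/τ₁) − τ₂ e^(−t/τ₂))/(τ₁ − τ₂)].
At t = 72.9: e^(−t/τ₁) = 0.14728, e^(−t/τ₂) = 0.10204.
C₂ = 1.18·[1 − (38.060·0.14728 − 31.940·0.10204)/(6.1194)] = 1.18·0.61659 = 0.72757 mol/L.

0.728 mol/L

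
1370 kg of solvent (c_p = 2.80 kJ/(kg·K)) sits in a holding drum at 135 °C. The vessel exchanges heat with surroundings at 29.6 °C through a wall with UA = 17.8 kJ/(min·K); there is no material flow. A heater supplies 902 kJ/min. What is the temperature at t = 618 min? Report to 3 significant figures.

Lumped-capacitance energy balance: M c_p dT/dt = UA(T_amb − T) + Q̇.
dT/dt = (T_ss − T)/τ with T_ss = T_amb + Q̇/UA = 29.6 + 902/17.8 = 80.274 °C, τ = M c_p/UA = 1370·2.80/17.8 = 215.51 min.
This is linear first-order; T(t) = T_ss + (T₀ − T_ss) e^(−t/τ).
T(618) = 80.274 + (54.726)·0.056831 = 83.384 °C.

83.4 °C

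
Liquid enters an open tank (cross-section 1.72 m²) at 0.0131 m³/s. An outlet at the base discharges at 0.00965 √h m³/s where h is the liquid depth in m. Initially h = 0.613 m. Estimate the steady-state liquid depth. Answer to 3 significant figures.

1.84 m

Unsteady balance on liquid volume: A dh/dt = Q_in − 0.00965 √h. At steady state dh/dt = 0:
Q_in = 0.00965 √h_ss ⇒ √h_ss = 0.0131/0.00965 = 1.3575.
h_ss = 1.3575² = 1.8428 m. (Since h₀ = 0.613 m < h_ss, the level will rise toward this value.)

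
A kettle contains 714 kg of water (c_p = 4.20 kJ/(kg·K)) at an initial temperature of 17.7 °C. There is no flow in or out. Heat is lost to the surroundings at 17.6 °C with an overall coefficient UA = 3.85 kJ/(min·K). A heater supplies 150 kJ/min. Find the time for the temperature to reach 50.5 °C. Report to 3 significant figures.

1450 min

First-law balance (no shaft work): M c_p dT/dt = −UA(T − T_amb) + Q̇.
τ = M c_p/UA = 778.91 min; T_ss = T_amb + Q̇/UA = 17.6 + 150/3.85 = 56.561 °C.
T(t) = T_ss + (T₀ − T_ss)e^(−t/τ); set T = 50.5:
t = −τ ln[(T − T_ss)/(T₀ − T_ss)] = −778.91 · ln(0.15597) = 1447.3 min.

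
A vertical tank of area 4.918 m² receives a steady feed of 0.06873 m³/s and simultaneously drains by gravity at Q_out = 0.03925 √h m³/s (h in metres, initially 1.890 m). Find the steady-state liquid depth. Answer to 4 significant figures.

3.066 m

A dh/dt = Q_in − 0.03925 √h. Steady state requires inflow = outflow:
Q_in = 0.03925 √h_ss ⇒ √h_ss = 0.06873/0.03925 = 1.75108.
h_ss = 1.75108² = 3.06629 m. (Since h₀ = 1.890 m < h_ss, the level will rise toward this value.)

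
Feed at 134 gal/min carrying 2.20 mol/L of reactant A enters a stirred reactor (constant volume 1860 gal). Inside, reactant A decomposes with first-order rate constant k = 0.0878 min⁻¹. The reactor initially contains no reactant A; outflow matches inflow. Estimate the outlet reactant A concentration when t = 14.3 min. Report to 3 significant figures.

0.891 mol/L

Accumulation = in − out − consumed: V dC/dt = Q C_in − Q C − k V C.
This is linear with rate a = Q/V + k = 0.15984 min⁻¹.
C_ss = Q C_in/(Q + kV) = 0.99156 mol/L; C(t) = C_ss + (C₀ − C_ss) e^(−a t).
C(14.3) = 0.99156 + (-0.99156)·e^(−0.15984·14.3) = 0.99156 + (-0.99156)·0.10170 = 0.89072 mol/L.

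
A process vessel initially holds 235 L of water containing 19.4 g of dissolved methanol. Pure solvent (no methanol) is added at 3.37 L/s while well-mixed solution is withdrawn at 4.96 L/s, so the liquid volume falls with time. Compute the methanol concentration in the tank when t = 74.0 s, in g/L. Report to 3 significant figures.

Let m(t) be the amount of methanol. Volume: V(t) = V₀ + (Q_in − Q_out) t = 235 − 1.5900 t; V(74.0) = 117.34 L.
Solute balance: dm/dt = 0 − Q_out C = −Q_out m/V(t).
Separate: dm/m = −Q_out dt/V(t) ⇒ ln(m/m₀) = −(Q_out/(Q_in−Q_out)) ln(V/V₀).
m = m₀ (V₀/V)^(Q_out/(Q_in−Q_out)) = 19.4 × (235/117.34)^(-3.1195) = 2.2228 g.
C = m/V = 2.2228/117.34 = 0.018943 g/L.

0.0189 g/L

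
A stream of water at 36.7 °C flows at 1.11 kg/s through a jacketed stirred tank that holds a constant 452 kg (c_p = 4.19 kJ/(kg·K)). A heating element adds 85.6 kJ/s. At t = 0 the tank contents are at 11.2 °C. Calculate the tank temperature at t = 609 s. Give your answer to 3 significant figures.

Energy balance: M c_p dT/dt = ṁ c_p (T_in − T) + 85.6.
Rearrange: dT/dt = (T_ss − T)/τ with τ = M/ṁ = 407.21 s and T_ss = T_in + Q̇/(ṁ c_p) = 55.105 °C.
T approaches T_ss exponentially: T(t) = T_ss + (T₀ − T_ss) e^(−t/τ).
T(609) = 55.105 + (-43.905)·e^(−609/407.21) = 55.105 + (-43.905)·0.22412 = 45.265 °C.

45.3 °C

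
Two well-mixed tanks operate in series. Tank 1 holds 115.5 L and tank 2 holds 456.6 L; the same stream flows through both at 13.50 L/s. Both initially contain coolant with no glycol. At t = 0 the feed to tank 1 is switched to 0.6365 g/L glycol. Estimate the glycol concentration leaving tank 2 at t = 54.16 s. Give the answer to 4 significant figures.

Time constants: τᵢ = Vᵢ/Q for each well-mixed tank.
τ₁ = 115.5/13.50 = 8.55556 s; τ₂ = 456.6/13.50 = 33.8222 s.
Solving the cascade with C₁(0)=C₂(0)=0 gives C₂(t) = C_in[1 − (τ₁ e^(−t/τ₁) − τ₂ e^(−t/τ₂))/(τ₁ − τ₂)].
At t = 54.16: e^(−t/τ₁) = 0.00178134, e^(−t/τ₂) = 0.201631.
C₂ = 0.6365·[1 − (8.55556·0.00178134 − 33.8222·0.201631)/(-25.2667)] = 0.6365·0.730697 = 0.465089 g/L.

0.4651 g/L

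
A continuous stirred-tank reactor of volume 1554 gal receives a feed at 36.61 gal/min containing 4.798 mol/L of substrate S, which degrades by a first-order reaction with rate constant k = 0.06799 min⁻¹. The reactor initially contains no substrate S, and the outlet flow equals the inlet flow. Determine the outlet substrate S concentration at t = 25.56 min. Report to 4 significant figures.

1.116 mol/L

V dC/dt = Q(C_in − C) − k V C.
This is linear with rate a = Q/V + k = 0.0915486 min⁻¹.
C_ss = Q C_in/(Q + kV) = 1.23469 mol/L; C(t) = C_ss + (C₀ − C_ss) e^(−a t).
C(25.56) = 1.23469 + (-1.23469)·e^(−0.0915486·25.56) = 1.23469 + (-1.23469)·0.0963295 = 1.11575 mol/L.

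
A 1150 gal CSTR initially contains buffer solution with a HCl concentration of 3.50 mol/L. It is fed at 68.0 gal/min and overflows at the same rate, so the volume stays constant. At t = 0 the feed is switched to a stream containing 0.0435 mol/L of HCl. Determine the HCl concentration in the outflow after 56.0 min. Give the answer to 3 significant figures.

Accumulation = in − out for the solute gives V dC/dt = Q(C_in − C).
So dC/dt = (C_in − C)/τ with τ = V/Q = 1150/68.0 = 16.912 min.
Solution: C(t) = C_in + (C₀ − C_in) e^(−t/τ).
C(56.0) = 0.0435 + (3.50 − 0.0435)·e^(−56.0/16.912) = 0.0435 + (3.4565)·0.036469 = 0.16955 mol/L.

0.170 mol/L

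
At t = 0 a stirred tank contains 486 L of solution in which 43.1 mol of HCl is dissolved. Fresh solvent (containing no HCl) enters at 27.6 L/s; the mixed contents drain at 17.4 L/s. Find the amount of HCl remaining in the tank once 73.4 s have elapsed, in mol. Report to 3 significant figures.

8.78 mol

Let m(t) be the amount of HCl. Volume: V(t) = V₀ + (Q_in − Q_out) t = 486 + 10.200 t; V(73.4) = 1234.7 L.
Solute balance: dm/dt = 0 − Q_out C = −Q_out m/V(t).
dm/m = −Q_out dt/(V₀ + 10.200 t); integrating gives ln(m/m₀) = −(Q_out/(Q_in−Q_out)) ln(V/V₀).
m = m₀ (V₀/V)^(Q_out/(Q_in−Q_out)) = 43.1 × (486/1234.7)^(1.7059) = 8.7849 mol.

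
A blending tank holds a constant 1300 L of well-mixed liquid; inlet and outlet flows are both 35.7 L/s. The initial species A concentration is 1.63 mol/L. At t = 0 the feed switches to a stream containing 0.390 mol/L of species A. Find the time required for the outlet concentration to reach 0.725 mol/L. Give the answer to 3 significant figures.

47.7 s

Accumulation = in − out for the solute gives V dC/dt = Q(C_in − C), so τ = V/Q = 36.415 s.
C(t) = C_in + (C₀ − C_in) e^(−t/τ). Set C = 0.725 and solve for t:
e^(−t/τ) = (C − C_in)/(C₀ − C_in) = (0.725 − 0.390)/(1.63 − 0.390) = 0.27016
t = −τ ln(…) = 36.415 × 1.3087 = 47.657 s.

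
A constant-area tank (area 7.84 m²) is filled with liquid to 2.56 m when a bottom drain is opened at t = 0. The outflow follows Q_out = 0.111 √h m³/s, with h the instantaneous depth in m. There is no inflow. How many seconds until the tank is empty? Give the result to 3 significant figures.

A dh/dt = −Q_out = −0.111 √h.
Separate and integrate: 2(√h − √h₀) = −(0.111/A) t.
Tank is empty when √h = 0: t_empty = 2A√h₀/0.111.
t_empty = 2·7.84·√2.56/0.111 = 15.680·1.6000/0.111 = 226.02 s.

226 s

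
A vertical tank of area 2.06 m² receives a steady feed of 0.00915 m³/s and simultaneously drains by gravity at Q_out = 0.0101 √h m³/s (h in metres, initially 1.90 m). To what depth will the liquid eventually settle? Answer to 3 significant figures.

0.821 m

A dh/dt = Q_in − 0.0101 √h. Steady state requires inflow = outflow:
Q_in = 0.0101 √h_ss ⇒ √h_ss = 0.00915/0.0101 = 0.90594.
h_ss = 0.90594² = 0.82073 m. (Since h₀ = 1.90 m > h_ss, the level will fall toward this value.)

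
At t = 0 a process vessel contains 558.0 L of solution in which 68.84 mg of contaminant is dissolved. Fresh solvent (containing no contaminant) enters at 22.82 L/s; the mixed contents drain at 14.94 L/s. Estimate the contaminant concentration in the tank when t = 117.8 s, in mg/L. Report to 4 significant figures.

0.007229 mg/L

Let m(t) be the amount of contaminant. Volume: V(t) = V₀ + (Q_in − Q_out) t = 558.0 + 7.88000 t; V(117.8) = 1486.26 L.
Species balance (pure solvent in): dm/dt = −Q_out · m/V(t).
Separate: dm/m = −Q_out dt/V(t) ⇒ ln(m/m₀) = −(Q_out/(Q_in−Q_out)) ln(V/V₀).
m = m₀ (V₀/V)^(Q_out/(Q_in−Q_out)) = 68.84 × (558.0/1486.26)^(1.89594) = 10.7446 mg.
C = m/V = 10.7446/1486.26 = 0.00722928 mg/L.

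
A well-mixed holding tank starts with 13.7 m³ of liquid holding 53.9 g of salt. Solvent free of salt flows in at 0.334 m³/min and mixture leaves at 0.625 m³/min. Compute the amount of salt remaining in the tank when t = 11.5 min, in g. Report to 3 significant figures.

Let m(t) be the amount of salt. Volume: V(t) = V₀ + (Q_in − Q_out) t = 13.7 − 0.29100 t; V(11.5) = 10.354 m³.
Solute balance: dm/dt = 0 − Q_out C = −Q_out m/V(t).
Separate: dm/m = −Q_out dt/V(t) ⇒ ln(m/m₀) = −(Q_out/(Q_in−Q_out)) ln(V/V₀).
m = m₀ (V₀/V)^(Q_out/(Q_in−Q_out)) = 53.9 × (13.7/10.354)^(-2.1478) = 29.536 g.

29.5 g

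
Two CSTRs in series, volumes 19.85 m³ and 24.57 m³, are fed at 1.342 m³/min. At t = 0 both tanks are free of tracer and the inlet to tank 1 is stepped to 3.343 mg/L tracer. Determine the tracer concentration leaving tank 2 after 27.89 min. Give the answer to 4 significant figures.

1.683 mg/L

Each tank obeys Vᵢ dCᵢ/dt = Q(Cᵢ₋₁ − Cᵢ), so τᵢ = Vᵢ/Q.
τ₁ = 19.85/1.342 = 14.7914 min; τ₂ = 24.57/1.342 = 18.3085 min.
Tank 1: C₁ = C_in(1 − e^(−t/τ₁)). Tank 2 (τ₁ ≠ τ₂): C₂ = C_in[1 − (τ₁ e^(−t/τ₁) − τ₂ e^(−t/τ₂))/(τ₁ − τ₂)].
At t = 27.89: e^(−t/τ₁) = 0.151744, e^(−t/τ₂) = 0.217983.
C₂ = 3.343·[1 − (14.7914·0.151744 − 18.3085·0.217983)/(-3.51714)] = 3.343·0.503446 = 1.68302 mg/L.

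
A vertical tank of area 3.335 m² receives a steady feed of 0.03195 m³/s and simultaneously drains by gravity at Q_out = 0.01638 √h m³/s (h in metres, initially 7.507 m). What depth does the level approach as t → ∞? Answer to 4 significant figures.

Accumulation of liquid (constant cross-section A): A dh/dt = Q_in − 0.01638 √h. At steady state dh/dt = 0:
Q_in = 0.01638 √h_ss ⇒ √h_ss = 0.03195/0.01638 = 1.95055.
h_ss = 1.95055² = 3.80464 m. (Since h₀ = 7.507 m > h_ss, the level will fall toward this value.)

3.805 m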